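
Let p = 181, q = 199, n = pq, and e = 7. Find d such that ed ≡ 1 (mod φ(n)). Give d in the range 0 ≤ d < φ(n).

φ(n) = (p−1)(q−1) = 180·198 = 35640.
Need d with 7·d ≡ 1 (mod 35640). Apply the extended Euclidean algorithm:
35640 = 5091·7 + 3
7 = 2·3 + 1
3 = 3·1 + 0
Back-substitute:
1 = 7 − 2·3
1 = −2·35640 + 10183·7
So 7·10183 ≡ 1 (mod 35640), hence d = 10183.

10183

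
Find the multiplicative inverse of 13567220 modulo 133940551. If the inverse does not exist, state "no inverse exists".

125582498

Run Euclid on (133940551, 13567220):
133940551 = 9×13567220 + 11835571
13567220 = 1×11835571 + 1731649
11835571 = 6×1731649 + 1445677
1731649 = 1×1445677 + 285972
1445677 = 5×285972 + 15817
285972 = 18×15817 + 1266
15817 = 12×1266 + 625
1266 = 2×625 + 16
625 = 39×16 + 1
16 = 16×1 + 0
gcd = 1, so the inverse exists. Back-substitute:
1 = 625 − 39·16
1 = −39·1266 + 79·625
1 = 79·15817 − 987·1266
1 = −987·285972 + 17845·15817
1 = 17845·1445677 − 90212·285972
1 = −90212·1731649 + 108057·1445677
1 = 108057·11835571 − 738554·1731649
1 = −738554·13567220 + 846611·11835571
1 = 846611·133940551 − 8358053·13567220
Thus 13567220·(-8358053) ≡ 1 (mod 133940551); reducing, -8358053 mod 133940551 = 125582498.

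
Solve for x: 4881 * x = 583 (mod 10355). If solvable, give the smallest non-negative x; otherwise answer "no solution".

9218

First find gcd(4881, 10355):
10355 = 2·4881 + 593
4881 = 8·593 + 137
593 = 4·137 + 45
137 = 3·45 + 2
45 = 22·2 + 1
2 = 2·1 + 0
gcd = 1, so a unique solution mod 10355 exists.
Back-substitute for the Bézout coefficients:
1 = 45 − 22·2
1 = −22·137 + 67·45
1 = 67·593 − 290·137
1 = −290·4881 + 2387·593
1 = 2387·10355 − 5064·4881
So 4881·(-5064) ≡ 1 (mod 10355), giving 4881⁻¹ ≡ 5291.
x ≡ 4881⁻¹·583 ≡ 5291·583 ≡ 9218 (mod 10355).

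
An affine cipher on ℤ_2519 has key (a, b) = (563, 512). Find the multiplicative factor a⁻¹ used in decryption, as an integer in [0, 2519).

2085

Apply the Euclidean algorithm to 2519 and 563:
2519 = 4·563 + 267
563 = 2·267 + 29
267 = 9·29 + 6
29 = 4·6 + 5
6 = 1·5 + 1
5 = 5·1 + 0
Since gcd(563, 2519) = 1, back-substitute to write 1 as a combination:
1 = 6 − 5
1 = −29 + 5·6
1 = 5·267 − 46·29
1 = −46·563 + 97·267
1 = 97·2519 − 434·563
Hence 563⁻¹ ≡ -434 ≡ 2085 (mod 2519).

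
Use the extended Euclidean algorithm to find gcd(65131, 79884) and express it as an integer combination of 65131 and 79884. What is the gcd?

Repeated division:
79884 = 1×65131 + 14753
65131 = 4×14753 + 6119
14753 = 2×6119 + 2515
6119 = 2×2515 + 1089
2515 = 2×1089 + 337
1089 = 3×337 + 78
337 = 4×78 + 25
78 = 3×25 + 3
25 = 8×3 + 1
3 = 3×1 + 0
gcd(65131, 79884) = 1.
Back-substituting:
1 = 25 − 8·3
1 = −8·78 + 25·25
1 = 25·337 − 108·78
1 = −108·1089 + 349·337
1 = 349·2515 − 806·1089
1 = −806·6119 + 1961·2515
1 = 1961·14753 − 4728·6119
1 = −4728·65131 + 20873·14753
1 = 20873·79884 − 25601·65131
So 1 = (20873)·79884 + (-25601)·65131.

1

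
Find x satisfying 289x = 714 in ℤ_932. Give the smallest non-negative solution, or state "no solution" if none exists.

First find gcd(289, 932):
932 = 3×289 + 65
289 = 4×65 + 29
65 = 2×29 + 7
29 = 4×7 + 1
7 = 7×1 + 0
gcd = 1, so a unique solution mod 932 exists.
Back-substitute for the Bézout coefficients:
1 = 29 − 4·7
1 = −4·65 + 9·29
1 = 9·289 − 40·65
1 = −40·932 + 129·289
So 289·(129) ≡ 1 (mod 932), giving 289⁻¹ ≡ 129.
x ≡ 289⁻¹·714 ≡ 129·714 ≡ 770 (mod 932).

770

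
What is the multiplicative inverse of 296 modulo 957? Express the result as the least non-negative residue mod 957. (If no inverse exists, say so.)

Extended Euclidean algorithm:
957 = 3×296 + 69
296 = 4×69 + 20
69 = 3×20 + 9
20 = 2×9 + 2
9 = 4×2 + 1
2 = 2×1 + 0
gcd = 1, so the inverse exists. Back-substitute:
1 = 9 − 4·2
1 = −4·20 + 9·9
1 = 9·69 − 31·20
1 = −31·296 + 133·69
1 = 133·957 − 430·296
Hence 296⁻¹ ≡ -430 ≡ 527 (mod 957).

527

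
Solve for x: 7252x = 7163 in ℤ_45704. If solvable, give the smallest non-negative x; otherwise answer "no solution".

no solution

gcd(7252, 45704):
45704 = 6×7252 + 2192
7252 = 3×2192 + 676
2192 = 3×676 + 164
676 = 4×164 + 20
164 = 8×20 + 4
20 = 5×4 + 0
gcd = 4, but 4 ∤ 7163, so the congruence has no solution.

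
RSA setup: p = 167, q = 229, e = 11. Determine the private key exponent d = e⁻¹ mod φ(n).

13763

φ(n) = (p−1)(q−1) = 166·228 = 37848.
Need d with 11·d ≡ 1 (mod 37848). Apply the extended Euclidean algorithm:
37848 = 3440*11 + 8
11 = 1*8 + 3
8 = 2*3 + 2
3 = 1*2 + 1
2 = 2*1 + 0
Back-substitute:
1 = 3 − 2
1 = −8 + 3·3
1 = 3·11 − 4·8
1 = −4·37848 + 13763·11
So 11·13763 ≡ 1 (mod 37848), hence d = 13763.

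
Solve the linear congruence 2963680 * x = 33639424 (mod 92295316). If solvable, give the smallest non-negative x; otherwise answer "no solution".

4479994

First find gcd(2963680, 92295316):
92295316 = 31·2963680 + 421236
2963680 = 7·421236 + 15028
421236 = 28·15028 + 452
15028 = 33·452 + 112
452 = 4·112 + 4
112 = 28·4 + 0
gcd = 4 and 4 | 33639424, so solutions exist. Divide through by 4: 740920x ≡ 8409856 (mod 23073829).
Now find 740920⁻¹ mod 23073829:
23073829 = 31×740920 + 105309
740920 = 7×105309 + 3757
105309 = 28×3757 + 113
3757 = 33×113 + 28
113 = 4×28 + 1
28 = 28×1 + 0
Back-substitute:
1 = 113 − 4·28
1 = −4·3757 + 133·113
1 = 133·105309 − 3728·3757
1 = −3728·740920 + 26229·105309
1 = 26229·23073829 − 816827·740920
So 740920·(-816827) ≡ 1 (mod 23073829), i.e. 740920⁻¹ ≡ 22257002.
Then x ≡ 22257002·8409856 ≡ 4479994 (mod 23073829); the smallest non-negative solution is x = 4479994.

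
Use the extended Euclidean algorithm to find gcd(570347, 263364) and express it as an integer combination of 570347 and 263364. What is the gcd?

Apply Euclid's algorithm to 570347 and 263364:
570347 = 2·263364 + 43619
263364 = 6·43619 + 1650
43619 = 26·1650 + 719
1650 = 2·719 + 212
719 = 3·212 + 83
212 = 2·83 + 46
83 = 1·46 + 37
46 = 1·37 + 9
37 = 4·9 + 1
9 = 9·1 + 0
gcd(570347, 263364) = 1.
Back-substituting:
1 = 37 − 4·9
1 = −4·46 + 5·37
1 = 5·83 − 9·46
1 = −9·212 + 23·83
1 = 23·719 − 78·212
1 = −78·1650 + 179·719
1 = 179·43619 − 4732·1650
1 = −4732·263364 + 28571·43619
1 = 28571·570347 − 61874·263364
So 1 = (28571)·570347 + (-61874)·263364.

1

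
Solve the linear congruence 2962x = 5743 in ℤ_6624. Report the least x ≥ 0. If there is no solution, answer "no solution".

no solution

gcd(2962, 6624):
6624 = 2*2962 + 700
2962 = 4*700 + 162
700 = 4*162 + 52
162 = 3*52 + 6
52 = 8*6 + 4
6 = 1*4 + 2
4 = 2*2 + 0
gcd = 2, but 2 ∤ 5743, so the congruence has no solution.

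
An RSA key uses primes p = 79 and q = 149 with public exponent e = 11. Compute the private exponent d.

2099

φ(n) = (p−1)(q−1) = 78·148 = 11544.
Need d with 11·d ≡ 1 (mod 11544). Apply the extended Euclidean algorithm:
11544 = 1049×11 + 5
11 = 2×5 + 1
5 = 5×1 + 0
Back-substitute:
1 = 11 − 2·5
1 = −2·11544 + 2099·11
So 11·2099 ≡ 1 (mod 11544), hence d = 2099.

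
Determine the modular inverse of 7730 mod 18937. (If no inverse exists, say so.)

14520

gcd(18937, 7730) by repeated division:
18937 = 2×7730 + 3477
7730 = 2×3477 + 776
3477 = 4×776 + 373
776 = 2×373 + 30
373 = 12×30 + 13
30 = 2×13 + 4
13 = 3×4 + 1
4 = 4×1 + 0
gcd = 1, so the inverse exists. Back-substitute:
1 = 13 − 3·4
1 = −3·30 + 7·13
1 = 7·373 − 87·30
1 = −87·776 + 181·373
1 = 181·3477 − 811·776
1 = −811·7730 + 1803·3477
1 = 1803·18937 − 4417·7730
So 7730·(-4417) ≡ 1 (mod 18937), and -4417 ≡ 14520 (mod 18937).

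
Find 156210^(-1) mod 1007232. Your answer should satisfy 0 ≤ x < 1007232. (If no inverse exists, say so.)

Compute gcd(156210, 1007232):
1007232 = 6·156210 + 69972
156210 = 2·69972 + 16266
69972 = 4·16266 + 4908
16266 = 3·4908 + 1542
4908 = 3·1542 + 282
1542 = 5·282 + 132
282 = 2·132 + 18
132 = 7·18 + 6
18 = 3·6 + 0
gcd(156210, 1007232) = 6 ≠ 1, so 156210 has no multiplicative inverse modulo 1007232.

no inverse exists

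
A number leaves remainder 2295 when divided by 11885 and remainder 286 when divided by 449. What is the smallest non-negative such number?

Write x = 2295 + 11885·k. Then 11885·k ≡ 286 − 2295 ≡ 236 (mod 449).
Need 11885⁻¹ mod 449. Extended Euclid on (449, 211):
449 = 2×211 + 27
211 = 7×27 + 22
27 = 1×22 + 5
22 = 4×5 + 2
5 = 2×2 + 1
2 = 2×1 + 0
Back-substitute:
1 = 5 − 2·2
1 = −2·22 + 9·5
1 = 9·27 − 11·22
1 = −11·211 + 86·27
1 = 86·449 − 183·211
11885⁻¹ ≡ 266 (mod 449), so k ≡ 266·236 ≡ 365 (mod 449).
x = 2295 + 11885·365 = 4340320.

4340320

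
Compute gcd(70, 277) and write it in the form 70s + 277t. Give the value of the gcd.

Apply Euclid's algorithm to 277 and 70:
277 = 3×70 + 67
70 = 1×67 + 3
67 = 22×3 + 1
3 = 3×1 + 0
gcd(70, 277) = 1.
Back-substituting:
1 = 67 − 22·3
1 = −22·70 + 23·67
1 = 23·277 − 91·70
So 1 = (23)·277 + (-91)·70.

1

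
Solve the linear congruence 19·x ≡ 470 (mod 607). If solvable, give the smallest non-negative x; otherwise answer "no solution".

472

First find gcd(19, 607):
607 = 31×19 + 18
19 = 1×18 + 1
18 = 18×1 + 0
gcd = 1, so a unique solution mod 607 exists.
Back-substitute for the Bézout coefficients:
1 = 19 − 18
1 = −607 + 32·19
So 19·(32) ≡ 1 (mod 607), giving 19⁻¹ ≡ 32.
x ≡ 19⁻¹·470 ≡ 32·470 ≡ 472 (mod 607).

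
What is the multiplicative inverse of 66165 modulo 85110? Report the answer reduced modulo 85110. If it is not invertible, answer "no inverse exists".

Euclidean algorithm on 85110, 66165:
85110 = 1*66165 + 18945
66165 = 3*18945 + 9330
18945 = 2*9330 + 285
9330 = 32*285 + 210
285 = 1*210 + 75
210 = 2*75 + 60
75 = 1*60 + 15
60 = 4*15 + 0
gcd(66165, 85110) = 15 ≠ 1, so 66165 has no multiplicative inverse modulo 85110.

no inverse exists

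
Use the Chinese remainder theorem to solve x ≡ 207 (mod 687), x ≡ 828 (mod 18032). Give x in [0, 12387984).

8169324

Write x = 207 + 687·k. Then 687·k ≡ 828 − 207 ≡ 621 (mod 18032).
Need 687⁻¹ mod 18032. Extended Euclid on (18032, 687):
18032 = 26*687 + 170
687 = 4*170 + 7
170 = 24*7 + 2
7 = 3*2 + 1
2 = 2*1 + 0
Back-substitute:
1 = 7 − 3·2
1 = −3·170 + 73·7
1 = 73·687 − 295·170
1 = −295·18032 + 7743·687
687⁻¹ ≡ 7743 (mod 18032), so k ≡ 7743·621 ≡ 11891 (mod 18032).
x = 207 + 687·11891 = 8169324.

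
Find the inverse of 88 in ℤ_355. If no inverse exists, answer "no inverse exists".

117

gcd(355, 88) by repeated division:
355 = 4*88 + 3
88 = 29*3 + 1
3 = 3*1 + 0
Since gcd(88, 355) = 1, back-substitute to write 1 as a combination:
1 = 88 − 29·3
1 = −29·355 + 117·88
So 88·117 ≡ 1 (mod 355).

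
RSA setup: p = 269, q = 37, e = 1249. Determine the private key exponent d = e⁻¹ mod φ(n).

φ(n) = (p−1)(q−1) = 268·36 = 9648.
Need d with 1249·d ≡ 1 (mod 9648). Apply the extended Euclidean algorithm:
9648 = 7·1249 + 905
1249 = 1·905 + 344
905 = 2·344 + 217
344 = 1·217 + 127
217 = 1·127 + 90
127 = 1·90 + 37
90 = 2·37 + 16
37 = 2·16 + 5
16 = 3·5 + 1
5 = 5·1 + 0
Back-substitute:
1 = 16 − 3·5
1 = −3·37 + 7·16
1 = 7·90 − 17·37
1 = −17·127 + 24·90
1 = 24·217 − 41·127
1 = −41·344 + 65·217
1 = 65·905 − 171·344
1 = −171·1249 + 236·905
1 = 236·9648 − 1823·1249
So 1249·(-1823) ≡ 1 (mod 9648), hence d ≡ -1823 ≡ 7825 (mod 9648).

7825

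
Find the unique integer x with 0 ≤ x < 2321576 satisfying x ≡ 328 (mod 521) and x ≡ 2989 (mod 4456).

Write x = 328 + 521·k. Then 521·k ≡ 2989 − 328 ≡ 2661 (mod 4456).
Need 521⁻¹ mod 4456. Extended Euclid on (4456, 521):
4456 = 8·521 + 288
521 = 1·288 + 233
288 = 1·233 + 55
233 = 4·55 + 13
55 = 4·13 + 3
13 = 4·3 + 1
3 = 3·1 + 0
Back-substitute:
1 = 13 − 4·3
1 = −4·55 + 17·13
1 = 17·233 − 72·55
1 = −72·288 + 89·233
1 = 89·521 − 161·288
1 = −161·4456 + 1377·521
521⁻¹ ≡ 1377 (mod 4456), so k ≡ 1377·2661 ≡ 1365 (mod 4456).
x = 328 + 521·1365 = 711493.

711493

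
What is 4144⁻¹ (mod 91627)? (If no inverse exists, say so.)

21160

gcd(91627, 4144) by repeated division:
91627 = 22*4144 + 459
4144 = 9*459 + 13
459 = 35*13 + 4
13 = 3*4 + 1
4 = 4*1 + 0
gcd = 1, so the inverse exists. Back-substitute:
1 = 13 − 3·4
1 = −3·459 + 106·13
1 = 106·4144 − 957·459
1 = −957·91627 + 21160·4144
So 4144·21160 ≡ 1 (mod 91627).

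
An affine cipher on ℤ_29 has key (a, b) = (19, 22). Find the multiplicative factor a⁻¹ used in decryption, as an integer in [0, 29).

26

Run Euclid on (29, 19):
29 = 1*19 + 10
19 = 1*10 + 9
10 = 1*9 + 1
9 = 9*1 + 0
The gcd is 1. Working backward:
1 = 10 − 9
1 = −19 + 2·10
1 = 2·29 − 3·19
Thus 19·(-3) ≡ 1 (mod 29); reducing, -3 mod 29 = 26.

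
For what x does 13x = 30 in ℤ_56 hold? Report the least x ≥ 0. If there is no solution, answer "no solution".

54

First find gcd(13, 56):
56 = 4×13 + 4
13 = 3×4 + 1
4 = 4×1 + 0
gcd = 1, so a unique solution mod 56 exists.
Back-substitute for the Bézout coefficients:
1 = 13 − 3·4
1 = −3·56 + 13·13
So 13·(13) ≡ 1 (mod 56), giving 13⁻¹ ≡ 13.
x ≡ 13⁻¹·30 ≡ 13·30 ≡ 54 (mod 56).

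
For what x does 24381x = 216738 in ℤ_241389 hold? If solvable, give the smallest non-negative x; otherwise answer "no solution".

12860

First find gcd(24381, 241389):
241389 = 9*24381 + 21960
24381 = 1*21960 + 2421
21960 = 9*2421 + 171
2421 = 14*171 + 27
171 = 6*27 + 9
27 = 3*9 + 0
gcd = 9 and 9 | 216738, so solutions exist. Divide through by 9: 2709x ≡ 24082 (mod 26821).
Now find 2709⁻¹ mod 26821:
26821 = 9·2709 + 2440
2709 = 1·2440 + 269
2440 = 9·269 + 19
269 = 14·19 + 3
19 = 6·3 + 1
3 = 3·1 + 0
Back-substitute:
1 = 19 − 6·3
1 = −6·269 + 85·19
1 = 85·2440 − 771·269
1 = −771·2709 + 856·2440
1 = 856·26821 − 8475·2709
So 2709·(-8475) ≡ 1 (mod 26821), i.e. 2709⁻¹ ≡ 18346.
Then x ≡ 18346·24082 ≡ 12860 (mod 26821); the smallest non-negative solution is x = 12860.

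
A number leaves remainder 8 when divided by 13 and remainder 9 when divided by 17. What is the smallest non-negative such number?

60

Write x = 8 + 13·k. Then 13·k ≡ 9 − 8 ≡ 1 (mod 17).
Need 13⁻¹ mod 17. Extended Euclid on (17, 13):
17 = 1×13 + 4
13 = 3×4 + 1
4 = 4×1 + 0
Back-substitute:
1 = 13 − 3·4
1 = −3·17 + 4·13
13⁻¹ ≡ 4 (mod 17), so k ≡ 4·1 ≡ 4 (mod 17).
x = 8 + 13·4 = 60.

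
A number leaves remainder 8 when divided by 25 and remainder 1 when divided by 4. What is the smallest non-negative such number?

33

Write x = 8 + 25·k. Then 25·k ≡ 1 − 8 ≡ 1 (mod 4).
Need 25⁻¹ mod 4. Extended Euclid on (4, 1):
4 = 4·1 + 0
25⁻¹ ≡ 1 (mod 4), so k ≡ 1·1 ≡ 1 (mod 4).
x = 8 + 25·1 = 33.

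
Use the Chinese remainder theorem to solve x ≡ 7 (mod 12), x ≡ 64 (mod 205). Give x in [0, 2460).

679

Write x = 7 + 12·k. Then 12·k ≡ 64 − 7 ≡ 57 (mod 205).
Need 12⁻¹ mod 205. Extended Euclid on (205, 12):
205 = 17*12 + 1
12 = 12*1 + 0
Back-substitute:
1 = 205 − 17·12
12⁻¹ ≡ 188 (mod 205), so k ≡ 188·57 ≡ 56 (mod 205).
x = 7 + 12·56 = 679.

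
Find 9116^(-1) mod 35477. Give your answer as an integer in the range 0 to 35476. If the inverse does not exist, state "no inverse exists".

24514

Extended Euclidean algorithm:
35477 = 3·9116 + 8129
9116 = 1·8129 + 987
8129 = 8·987 + 233
987 = 4·233 + 55
233 = 4·55 + 13
55 = 4·13 + 3
13 = 4·3 + 1
3 = 3·1 + 0
The gcd is 1. Working backward:
1 = 13 − 4·3
1 = −4·55 + 17·13
1 = 17·233 − 72·55
1 = −72·987 + 305·233
1 = 305·8129 − 2512·987
1 = −2512·9116 + 2817·8129
1 = 2817·35477 − 10963·9116
Hence 9116⁻¹ ≡ -10963 ≡ 24514 (mod 35477).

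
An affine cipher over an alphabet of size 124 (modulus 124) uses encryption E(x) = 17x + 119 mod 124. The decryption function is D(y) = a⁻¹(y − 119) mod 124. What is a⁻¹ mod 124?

73

Apply the Euclidean algorithm to 124 and 17:
124 = 7·17 + 5
17 = 3·5 + 2
5 = 2·2 + 1
2 = 2·1 + 0
The gcd is 1. Working backward:
1 = 5 − 2·2
1 = −2·17 + 7·5
1 = 7·124 − 51·17
So 17·(-51) ≡ 1 (mod 124), and -51 ≡ 73 (mod 124).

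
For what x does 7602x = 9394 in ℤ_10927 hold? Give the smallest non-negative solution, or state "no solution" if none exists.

First find gcd(7602, 10927):
10927 = 1·7602 + 3325
7602 = 2·3325 + 952
3325 = 3·952 + 469
952 = 2·469 + 14
469 = 33·14 + 7
14 = 2·7 + 0
gcd = 7 and 7 | 9394, so solutions exist. Divide through by 7: 1086x ≡ 1342 (mod 1561).
Now find 1086⁻¹ mod 1561:
1561 = 1*1086 + 475
1086 = 2*475 + 136
475 = 3*136 + 67
136 = 2*67 + 2
67 = 33*2 + 1
2 = 2*1 + 0
Back-substitute:
1 = 67 − 33·2
1 = −33·136 + 67·67
1 = 67·475 − 234·136
1 = −234·1086 + 535·475
1 = 535·1561 − 769·1086
So 1086·(-769) ≡ 1 (mod 1561), i.e. 1086⁻¹ ≡ 792.
Then x ≡ 792·1342 ≡ 1384 (mod 1561); the smallest non-negative solution is x = 1384.

1384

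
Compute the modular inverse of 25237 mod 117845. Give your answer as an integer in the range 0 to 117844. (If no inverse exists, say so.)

Run Euclid on (117845, 25237):
117845 = 4*25237 + 16897
25237 = 1*16897 + 8340
16897 = 2*8340 + 217
8340 = 38*217 + 94
217 = 2*94 + 29
94 = 3*29 + 7
29 = 4*7 + 1
7 = 7*1 + 0
The gcd is 1. Working backward:
1 = 29 − 4·7
1 = −4·94 + 13·29
1 = 13·217 − 30·94
1 = −30·8340 + 1153·217
1 = 1153·16897 − 2336·8340
1 = −2336·25237 + 3489·16897
1 = 3489·117845 − 16292·25237
Thus 25237·(-16292) ≡ 1 (mod 117845); reducing, -16292 mod 117845 = 101553.

101553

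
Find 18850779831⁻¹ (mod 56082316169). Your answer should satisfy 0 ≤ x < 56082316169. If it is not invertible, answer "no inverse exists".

49096920293

Apply the Euclidean algorithm to 56082316169 and 18850779831:
56082316169 = 2×18850779831 + 18380756507
18850779831 = 1×18380756507 + 470023324
18380756507 = 39×470023324 + 49846871
470023324 = 9×49846871 + 21401485
49846871 = 2×21401485 + 7043901
21401485 = 3×7043901 + 269782
7043901 = 26×269782 + 29569
269782 = 9×29569 + 3661
29569 = 8×3661 + 281
3661 = 13×281 + 8
281 = 35×8 + 1
8 = 8×1 + 0
Since gcd(18850779831, 56082316169) = 1, back-substitute to write 1 as a combination:
1 = 281 − 35·8
1 = −35·3661 + 456·281
1 = 456·29569 − 3683·3661
1 = −3683·269782 + 33603·29569
1 = 33603·7043901 − 877361·269782
1 = −877361·21401485 + 2665686·7043901
1 = 2665686·49846871 − 6208733·21401485
1 = −6208733·470023324 + 58544283·49846871
1 = 58544283·18380756507 − 2289435770·470023324
1 = −2289435770·18850779831 + 2347980053·18380756507
1 = 2347980053·56082316169 − 6985395876·18850779831
So 18850779831·(-6985395876) ≡ 1 (mod 56082316169), and -6985395876 ≡ 49096920293 (mod 56082316169).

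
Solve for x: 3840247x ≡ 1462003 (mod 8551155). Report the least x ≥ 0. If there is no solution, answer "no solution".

First find gcd(3840247, 8551155):
8551155 = 2*3840247 + 870661
3840247 = 4*870661 + 357603
870661 = 2*357603 + 155455
357603 = 2*155455 + 46693
155455 = 3*46693 + 15376
46693 = 3*15376 + 565
15376 = 27*565 + 121
565 = 4*121 + 81
121 = 1*81 + 40
81 = 2*40 + 1
40 = 40*1 + 0
gcd = 1, so a unique solution mod 8551155 exists.
Back-substitute for the Bézout coefficients:
1 = 81 − 2·40
1 = −2·121 + 3·81
1 = 3·565 − 14·121
1 = −14·15376 + 381·565
1 = 381·46693 − 1157·15376
1 = −1157·155455 + 3852·46693
1 = 3852·357603 − 8861·155455
1 = −8861·870661 + 21574·357603
1 = 21574·3840247 − 95157·870661
1 = −95157·8551155 + 211888·3840247
So 3840247·(211888) ≡ 1 (mod 8551155), giving 3840247⁻¹ ≡ 211888.
x ≡ 3840247⁻¹·1462003 ≡ 211888·1462003 ≡ 6750634 (mod 8551155).

6750634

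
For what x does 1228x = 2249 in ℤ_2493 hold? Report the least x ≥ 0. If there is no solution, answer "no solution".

First find gcd(1228, 2493):
2493 = 2*1228 + 37
1228 = 33*37 + 7
37 = 5*7 + 2
7 = 3*2 + 1
2 = 2*1 + 0
gcd = 1, so a unique solution mod 2493 exists.
Back-substitute for the Bézout coefficients:
1 = 7 − 3·2
1 = −3·37 + 16·7
1 = 16·1228 − 531·37
1 = −531·2493 + 1078·1228
So 1228·(1078) ≡ 1 (mod 2493), giving 1228⁻¹ ≡ 1078.
x ≡ 1228⁻¹·2249 ≡ 1078·2249 ≡ 1226 (mod 2493).

1226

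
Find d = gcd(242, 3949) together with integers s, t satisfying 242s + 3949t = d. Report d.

Euclidean algorithm:
3949 = 16*242 + 77
242 = 3*77 + 11
77 = 7*11 + 0
gcd(242, 3949) = 11.
Back-substituting:
11 = 242 − 3·77
11 = −3·3949 + 49·242
So 11 = (-3)·3949 + (49)·242.

11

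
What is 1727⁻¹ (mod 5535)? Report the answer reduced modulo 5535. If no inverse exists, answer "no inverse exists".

1673

Apply the Euclidean algorithm to 5535 and 1727:
5535 = 3·1727 + 354
1727 = 4·354 + 311
354 = 1·311 + 43
311 = 7·43 + 10
43 = 4·10 + 3
10 = 3·3 + 1
3 = 3·1 + 0
gcd = 1, so the inverse exists. Back-substitute:
1 = 10 − 3·3
1 = −3·43 + 13·10
1 = 13·311 − 94·43
1 = −94·354 + 107·311
1 = 107·1727 − 522·354
1 = −522·5535 + 1673·1727
So 1727·1673 ≡ 1 (mod 5535).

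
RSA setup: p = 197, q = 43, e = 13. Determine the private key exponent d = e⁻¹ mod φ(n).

2533

φ(n) = (p−1)(q−1) = 196·42 = 8232.
Need d with 13·d ≡ 1 (mod 8232). Apply the extended Euclidean algorithm:
8232 = 633*13 + 3
13 = 4*3 + 1
3 = 3*1 + 0
Back-substitute:
1 = 13 − 4·3
1 = −4·8232 + 2533·13
So 13·2533 ≡ 1 (mod 8232), hence d = 2533.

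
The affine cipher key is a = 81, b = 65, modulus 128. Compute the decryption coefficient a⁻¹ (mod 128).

49

Apply the Euclidean algorithm to 128 and 81:
128 = 1×81 + 47
81 = 1×47 + 34
47 = 1×34 + 13
34 = 2×13 + 8
13 = 1×8 + 5
8 = 1×5 + 3
5 = 1×3 + 2
3 = 1×2 + 1
2 = 2×1 + 0
The gcd is 1. Working backward:
1 = 3 − 2
1 = −5 + 2·3
1 = 2·8 − 3·5
1 = −3·13 + 5·8
1 = 5·34 − 13·13
1 = −13·47 + 18·34
1 = 18·81 − 31·47
1 = −31·128 + 49·81
So 81·49 ≡ 1 (mod 128).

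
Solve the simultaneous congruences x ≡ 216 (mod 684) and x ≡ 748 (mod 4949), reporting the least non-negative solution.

Write x = 216 + 684·k. Then 684·k ≡ 748 − 216 ≡ 532 (mod 4949).
Need 684⁻¹ mod 4949. Extended Euclid on (4949, 684):
4949 = 7·684 + 161
684 = 4·161 + 40
161 = 4·40 + 1
40 = 40·1 + 0
Back-substitute:
1 = 161 − 4·40
1 = −4·684 + 17·161
1 = 17·4949 − 123·684
684⁻¹ ≡ 4826 (mod 4949), so k ≡ 4826·532 ≡ 3850 (mod 4949).
x = 216 + 684·3850 = 2633616.

2633616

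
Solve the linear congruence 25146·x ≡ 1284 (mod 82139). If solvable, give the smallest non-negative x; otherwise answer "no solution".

58052

First find gcd(25146, 82139):
82139 = 3×25146 + 6701
25146 = 3×6701 + 5043
6701 = 1×5043 + 1658
5043 = 3×1658 + 69
1658 = 24×69 + 2
69 = 34×2 + 1
2 = 2×1 + 0
gcd = 1, so a unique solution mod 82139 exists.
Back-substitute for the Bézout coefficients:
1 = 69 − 34·2
1 = −34·1658 + 817·69
1 = 817·5043 − 2485·1658
1 = −2485·6701 + 3302·5043
1 = 3302·25146 − 12391·6701
1 = −12391·82139 + 40475·25146
So 25146·(40475) ≡ 1 (mod 82139), giving 25146⁻¹ ≡ 40475.
x ≡ 25146⁻¹·1284 ≡ 40475·1284 ≡ 58052 (mod 82139).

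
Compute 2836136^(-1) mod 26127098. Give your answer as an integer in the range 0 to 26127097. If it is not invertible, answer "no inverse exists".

Compute gcd(2836136, 26127098):
26127098 = 9*2836136 + 601874
2836136 = 4*601874 + 428640
601874 = 1*428640 + 173234
428640 = 2*173234 + 82172
173234 = 2*82172 + 8890
82172 = 9*8890 + 2162
8890 = 4*2162 + 242
2162 = 8*242 + 226
242 = 1*226 + 16
226 = 14*16 + 2
16 = 8*2 + 0
gcd(2836136, 26127098) = 2 ≠ 1, so 2836136 has no multiplicative inverse modulo 26127098.

no inverse exists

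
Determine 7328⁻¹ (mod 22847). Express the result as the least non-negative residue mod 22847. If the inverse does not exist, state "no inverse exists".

Extended Euclidean algorithm:
22847 = 3×7328 + 863
7328 = 8×863 + 424
863 = 2×424 + 15
424 = 28×15 + 4
15 = 3×4 + 3
4 = 1×3 + 1
3 = 3×1 + 0
Since gcd(7328, 22847) = 1, back-substitute to write 1 as a combination:
1 = 4 − 3
1 = −15 + 4·4
1 = 4·424 − 113·15
1 = −113·863 + 230·424
1 = 230·7328 − 1953·863
1 = −1953·22847 + 6089·7328
So 7328·6089 ≡ 1 (mod 22847).

6089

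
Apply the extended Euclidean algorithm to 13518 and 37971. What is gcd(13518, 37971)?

9

Repeated division:
37971 = 2×13518 + 10935
13518 = 1×10935 + 2583
10935 = 4×2583 + 603
2583 = 4×603 + 171
603 = 3×171 + 90
171 = 1×90 + 81
90 = 1×81 + 9
81 = 9×9 + 0
gcd(13518, 37971) = 9.
Back-substituting:
9 = 90 − 81
9 = −171 + 2·90
9 = 2·603 − 7·171
9 = −7·2583 + 30·603
9 = 30·10935 − 127·2583
9 = −127·13518 + 157·10935
9 = 157·37971 − 441·13518
So 9 = (157)·37971 + (-441)·13518.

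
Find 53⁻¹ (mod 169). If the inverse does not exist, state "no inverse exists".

118

Extended Euclidean algorithm:
169 = 3*53 + 10
53 = 5*10 + 3
10 = 3*3 + 1
3 = 3*1 + 0
gcd = 1, so the inverse exists. Back-substitute:
1 = 10 − 3·3
1 = −3·53 + 16·10
1 = 16·169 − 51·53
So 53·(-51) ≡ 1 (mod 169), and -51 ≡ 118 (mod 169).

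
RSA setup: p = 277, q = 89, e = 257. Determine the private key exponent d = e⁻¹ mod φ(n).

8033

φ(n) = (p−1)(q−1) = 276·88 = 24288.
Need d with 257·d ≡ 1 (mod 24288). Apply the extended Euclidean algorithm:
24288 = 94·257 + 130
257 = 1·130 + 127
130 = 1·127 + 3
127 = 42·3 + 1
3 = 3·1 + 0
Back-substitute:
1 = 127 − 42·3
1 = −42·130 + 43·127
1 = 43·257 − 85·130
1 = −85·24288 + 8033·257
So 257·8033 ≡ 1 (mod 24288), hence d = 8033.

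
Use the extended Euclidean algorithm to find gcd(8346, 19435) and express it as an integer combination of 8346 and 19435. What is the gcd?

13

Repeated division:
19435 = 2·8346 + 2743
8346 = 3·2743 + 117
2743 = 23·117 + 52
117 = 2·52 + 13
52 = 4·13 + 0
gcd(8346, 19435) = 13.
Working backward:
13 = 117 − 2·52
13 = −2·2743 + 47·117
13 = 47·8346 − 143·2743
13 = −143·19435 + 333·8346
So 13 = (-143)·19435 + (333)·8346.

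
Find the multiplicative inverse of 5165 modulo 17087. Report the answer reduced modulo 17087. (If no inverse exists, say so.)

2372

gcd(17087, 5165) by repeated division:
17087 = 3×5165 + 1592
5165 = 3×1592 + 389
1592 = 4×389 + 36
389 = 10×36 + 29
36 = 1×29 + 7
29 = 4×7 + 1
7 = 7×1 + 0
gcd = 1, so the inverse exists. Back-substitute:
1 = 29 − 4·7
1 = −4·36 + 5·29
1 = 5·389 − 54·36
1 = −54·1592 + 221·389
1 = 221·5165 − 717·1592
1 = −717·17087 + 2372·5165
So 5165·2372 ≡ 1 (mod 17087).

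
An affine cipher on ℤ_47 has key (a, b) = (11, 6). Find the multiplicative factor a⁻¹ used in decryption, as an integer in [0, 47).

30

Apply the Euclidean algorithm to 47 and 11:
47 = 4*11 + 3
11 = 3*3 + 2
3 = 1*2 + 1
2 = 2*1 + 0
Since gcd(11, 47) = 1, back-substitute to write 1 as a combination:
1 = 3 − 2
1 = −11 + 4·3
1 = 4·47 − 17·11
So 11·(-17) ≡ 1 (mod 47), and -17 ≡ 30 (mod 47).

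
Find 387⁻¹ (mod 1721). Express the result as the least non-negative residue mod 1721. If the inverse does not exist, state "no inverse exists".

Run Euclid on (1721, 387):
1721 = 4×387 + 173
387 = 2×173 + 41
173 = 4×41 + 9
41 = 4×9 + 5
9 = 1×5 + 4
5 = 1×4 + 1
4 = 4×1 + 0
The gcd is 1. Working backward:
1 = 5 − 4
1 = −9 + 2·5
1 = 2·41 − 9·9
1 = −9·173 + 38·41
1 = 38·387 − 85·173
1 = −85·1721 + 378·387
So 387·378 ≡ 1 (mod 1721).

378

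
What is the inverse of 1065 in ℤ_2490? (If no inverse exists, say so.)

no inverse exists

Euclidean algorithm on 2490, 1065:
2490 = 2×1065 + 360
1065 = 2×360 + 345
360 = 1×345 + 15
345 = 23×15 + 0
Since gcd = 15 > 1, 1065 is not a unit mod 2490.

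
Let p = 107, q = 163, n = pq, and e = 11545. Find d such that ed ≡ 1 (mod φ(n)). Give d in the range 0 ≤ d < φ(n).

11389

φ(n) = (p−1)(q−1) = 106·162 = 17172.
Need d with 11545·d ≡ 1 (mod 17172). Apply the extended Euclidean algorithm:
17172 = 1*11545 + 5627
11545 = 2*5627 + 291
5627 = 19*291 + 98
291 = 2*98 + 95
98 = 1*95 + 3
95 = 31*3 + 2
3 = 1*2 + 1
2 = 2*1 + 0
Back-substitute:
1 = 3 − 2
1 = −95 + 32·3
1 = 32·98 − 33·95
1 = −33·291 + 98·98
1 = 98·5627 − 1895·291
1 = −1895·11545 + 3888·5627
1 = 3888·17172 − 5783·11545
So 11545·(-5783) ≡ 1 (mod 17172), hence d ≡ -5783 ≡ 11389 (mod 17172).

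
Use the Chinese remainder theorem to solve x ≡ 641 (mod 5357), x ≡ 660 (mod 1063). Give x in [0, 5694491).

680980

Write x = 641 + 5357·k. Then 5357·k ≡ 660 − 641 ≡ 19 (mod 1063).
Need 5357⁻¹ mod 1063. Extended Euclid on (1063, 42):
1063 = 25*42 + 13
42 = 3*13 + 3
13 = 4*3 + 1
3 = 3*1 + 0
Back-substitute:
1 = 13 − 4·3
1 = −4·42 + 13·13
1 = 13·1063 − 329·42
5357⁻¹ ≡ 734 (mod 1063), so k ≡ 734·19 ≡ 127 (mod 1063).
x = 641 + 5357·127 = 680980.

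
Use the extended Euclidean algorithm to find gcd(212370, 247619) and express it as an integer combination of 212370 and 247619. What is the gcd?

Repeated division:
247619 = 1×212370 + 35249
212370 = 6×35249 + 876
35249 = 40×876 + 209
876 = 4×209 + 40
209 = 5×40 + 9
40 = 4×9 + 4
9 = 2×4 + 1
4 = 4×1 + 0
gcd(212370, 247619) = 1.
Express as a combination:
1 = 9 − 2·4
1 = −2·40 + 9·9
1 = 9·209 − 47·40
1 = −47·876 + 197·209
1 = 197·35249 − 7927·876
1 = −7927·212370 + 47759·35249
1 = 47759·247619 − 55686·212370
So 1 = (47759)·247619 + (-55686)·212370.

1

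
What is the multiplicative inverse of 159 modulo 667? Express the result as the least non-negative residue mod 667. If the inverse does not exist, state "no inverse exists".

Extended Euclidean algorithm:
667 = 4*159 + 31
159 = 5*31 + 4
31 = 7*4 + 3
4 = 1*3 + 1
3 = 3*1 + 0
gcd = 1, so the inverse exists. Back-substitute:
1 = 4 − 3
1 = −31 + 8·4
1 = 8·159 − 41·31
1 = −41·667 + 172·159
So 159·172 ≡ 1 (mod 667).

172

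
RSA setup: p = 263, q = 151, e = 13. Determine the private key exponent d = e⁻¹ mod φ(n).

φ(n) = (p−1)(q−1) = 262·150 = 39300.
Need d with 13·d ≡ 1 (mod 39300). Apply the extended Euclidean algorithm:
39300 = 3023×13 + 1
13 = 13×1 + 0
Back-substitute:
1 = 39300 − 3023·13
So 13·(-3023) ≡ 1 (mod 39300), hence d ≡ -3023 ≡ 36277 (mod 39300).

36277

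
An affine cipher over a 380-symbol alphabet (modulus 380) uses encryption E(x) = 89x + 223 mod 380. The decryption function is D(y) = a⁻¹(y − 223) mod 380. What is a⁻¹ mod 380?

Apply the Euclidean algorithm to 380 and 89:
380 = 4×89 + 24
89 = 3×24 + 17
24 = 1×17 + 7
17 = 2×7 + 3
7 = 2×3 + 1
3 = 3×1 + 0
Since gcd(89, 380) = 1, back-substitute to write 1 as a combination:
1 = 7 − 2·3
1 = −2·17 + 5·7
1 = 5·24 − 7·17
1 = −7·89 + 26·24
1 = 26·380 − 111·89
Hence 89⁻¹ ≡ -111 ≡ 269 (mod 380).

269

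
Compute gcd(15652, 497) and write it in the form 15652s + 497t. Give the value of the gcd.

Apply Euclid's algorithm to 15652 and 497:
15652 = 31×497 + 245
497 = 2×245 + 7
245 = 35×7 + 0
gcd(15652, 497) = 7.
Working backward:
7 = 497 − 2·245
7 = −2·15652 + 63·497
So 7 = (-2)·15652 + (63)·497.

7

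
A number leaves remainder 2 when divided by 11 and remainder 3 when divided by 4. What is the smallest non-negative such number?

35

Write x = 2 + 11·k. Then 11·k ≡ 3 − 2 ≡ 1 (mod 4).
Need 11⁻¹ mod 4. Extended Euclid on (4, 3):
4 = 1*3 + 1
3 = 3*1 + 0
Back-substitute:
1 = 4 − 3
11⁻¹ ≡ 3 (mod 4), so k ≡ 3·1 ≡ 3 (mod 4).
x = 2 + 11·3 = 35.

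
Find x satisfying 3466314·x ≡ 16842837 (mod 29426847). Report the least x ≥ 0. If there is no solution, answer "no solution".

835419

First find gcd(3466314, 29426847):
29426847 = 8·3466314 + 1696335
3466314 = 2·1696335 + 73644
1696335 = 23·73644 + 2523
73644 = 29·2523 + 477
2523 = 5·477 + 138
477 = 3·138 + 63
138 = 2·63 + 12
63 = 5·12 + 3
12 = 4·3 + 0
gcd = 3 and 3 | 16842837, so solutions exist. Divide through by 3: 1155438x ≡ 5614279 (mod 9808949).
Now find 1155438⁻¹ mod 9808949:
9808949 = 8·1155438 + 565445
1155438 = 2·565445 + 24548
565445 = 23·24548 + 841
24548 = 29·841 + 159
841 = 5·159 + 46
159 = 3·46 + 21
46 = 2·21 + 4
21 = 5·4 + 1
4 = 4·1 + 0
Back-substitute:
1 = 21 − 5·4
1 = −5·46 + 11·21
1 = 11·159 − 38·46
1 = −38·841 + 201·159
1 = 201·24548 − 5867·841
1 = −5867·565445 + 135142·24548
1 = 135142·1155438 − 276151·565445
1 = −276151·9808949 + 2344350·1155438
So 1155438⁻¹ ≡ 2344350 (mod 9808949).
Then x ≡ 2344350·5614279 ≡ 835419 (mod 9808949); the smallest non-negative solution is x = 835419.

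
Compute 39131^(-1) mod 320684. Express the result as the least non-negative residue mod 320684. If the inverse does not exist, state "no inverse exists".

309219

Apply the Euclidean algorithm to 320684 and 39131:
320684 = 8·39131 + 7636
39131 = 5·7636 + 951
7636 = 8·951 + 28
951 = 33·28 + 27
28 = 1·27 + 1
27 = 27·1 + 0
The gcd is 1. Working backward:
1 = 28 − 27
1 = −951 + 34·28
1 = 34·7636 − 273·951
1 = −273·39131 + 1399·7636
1 = 1399·320684 − 11465·39131
So 39131·(-11465) ≡ 1 (mod 320684), and -11465 ≡ 309219 (mod 320684).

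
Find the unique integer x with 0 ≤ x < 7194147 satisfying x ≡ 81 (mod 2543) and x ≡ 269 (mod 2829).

Write x = 81 + 2543·k. Then 2543·k ≡ 269 − 81 ≡ 188 (mod 2829).
Need 2543⁻¹ mod 2829. Extended Euclid on (2829, 2543):
2829 = 1×2543 + 286
2543 = 8×286 + 255
286 = 1×255 + 31
255 = 8×31 + 7
31 = 4×7 + 3
7 = 2×3 + 1
3 = 3×1 + 0
Back-substitute:
1 = 7 − 2·3
1 = −2·31 + 9·7
1 = 9·255 − 74·31
1 = −74·286 + 83·255
1 = 83·2543 − 738·286
1 = −738·2829 + 821·2543
2543⁻¹ ≡ 821 (mod 2829), so k ≡ 821·188 ≡ 1582 (mod 2829).
x = 81 + 2543·1582 = 4023107.

4023107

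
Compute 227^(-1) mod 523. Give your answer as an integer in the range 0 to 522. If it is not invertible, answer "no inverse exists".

288

gcd(523, 227) by repeated division:
523 = 2*227 + 69
227 = 3*69 + 20
69 = 3*20 + 9
20 = 2*9 + 2
9 = 4*2 + 1
2 = 2*1 + 0
The gcd is 1. Working backward:
1 = 9 − 4·2
1 = −4·20 + 9·9
1 = 9·69 − 31·20
1 = −31·227 + 102·69
1 = 102·523 − 235·227
Hence 227⁻¹ ≡ -235 ≡ 288 (mod 523).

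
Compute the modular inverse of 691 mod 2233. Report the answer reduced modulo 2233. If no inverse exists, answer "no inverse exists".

1270

Apply the Euclidean algorithm to 2233 and 691:
2233 = 3*691 + 160
691 = 4*160 + 51
160 = 3*51 + 7
51 = 7*7 + 2
7 = 3*2 + 1
2 = 2*1 + 0
The gcd is 1. Working backward:
1 = 7 − 3·2
1 = −3·51 + 22·7
1 = 22·160 − 69·51
1 = −69·691 + 298·160
1 = 298·2233 − 963·691
Hence 691⁻¹ ≡ -963 ≡ 1270 (mod 2233).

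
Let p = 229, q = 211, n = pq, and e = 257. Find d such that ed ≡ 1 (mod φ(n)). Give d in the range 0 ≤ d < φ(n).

10433

φ(n) = (p−1)(q−1) = 228·210 = 47880.
Need d with 257·d ≡ 1 (mod 47880). Apply the extended Euclidean algorithm:
47880 = 186·257 + 78
257 = 3·78 + 23
78 = 3·23 + 9
23 = 2·9 + 5
9 = 1·5 + 4
5 = 1·4 + 1
4 = 4·1 + 0
Back-substitute:
1 = 5 − 4
1 = −9 + 2·5
1 = 2·23 − 5·9
1 = −5·78 + 17·23
1 = 17·257 − 56·78
1 = −56·47880 + 10433·257
So 257·10433 ≡ 1 (mod 47880), hence d = 10433.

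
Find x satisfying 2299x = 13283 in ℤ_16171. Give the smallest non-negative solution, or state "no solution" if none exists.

First find gcd(2299, 16171):
16171 = 7*2299 + 78
2299 = 29*78 + 37
78 = 2*37 + 4
37 = 9*4 + 1
4 = 4*1 + 0
gcd = 1, so a unique solution mod 16171 exists.
Back-substitute for the Bézout coefficients:
1 = 37 − 9·4
1 = −9·78 + 19·37
1 = 19·2299 − 560·78
1 = −560·16171 + 3939·2299
So 2299·(3939) ≡ 1 (mod 16171), giving 2299⁻¹ ≡ 3939.
x ≡ 2299⁻¹·13283 ≡ 3939·13283 ≡ 8552 (mod 16171).

8552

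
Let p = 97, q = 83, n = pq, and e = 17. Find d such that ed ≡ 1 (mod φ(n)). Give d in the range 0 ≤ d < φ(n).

7409

φ(n) = (p−1)(q−1) = 96·82 = 7872.
Need d with 17·d ≡ 1 (mod 7872). Apply the extended Euclidean algorithm:
7872 = 463×17 + 1
17 = 17×1 + 0
Back-substitute:
1 = 7872 − 463·17
So 17·(-463) ≡ 1 (mod 7872), hence d ≡ -463 ≡ 7409 (mod 7872).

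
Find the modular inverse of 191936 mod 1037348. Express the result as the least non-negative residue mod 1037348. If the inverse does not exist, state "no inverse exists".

Compute gcd(191936, 1037348):
1037348 = 5×191936 + 77668
191936 = 2×77668 + 36600
77668 = 2×36600 + 4468
36600 = 8×4468 + 856
4468 = 5×856 + 188
856 = 4×188 + 104
188 = 1×104 + 84
104 = 1×84 + 20
84 = 4×20 + 4
20 = 5×4 + 0
Since gcd = 4 > 1, 191936 is not a unit mod 1037348.

no inverse exists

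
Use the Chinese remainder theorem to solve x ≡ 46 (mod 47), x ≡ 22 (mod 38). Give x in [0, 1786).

Write x = 46 + 47·k. Then 47·k ≡ 22 − 46 ≡ 14 (mod 38).
Need 47⁻¹ mod 38. Extended Euclid on (38, 9):
38 = 4×9 + 2
9 = 4×2 + 1
2 = 2×1 + 0
Back-substitute:
1 = 9 − 4·2
1 = −4·38 + 17·9
47⁻¹ ≡ 17 (mod 38), so k ≡ 17·14 ≡ 10 (mod 38).
x = 46 + 47·10 = 516.

516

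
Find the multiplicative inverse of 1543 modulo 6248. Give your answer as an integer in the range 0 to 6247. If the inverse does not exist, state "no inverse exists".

Apply the Euclidean algorithm to 6248 and 1543:
6248 = 4*1543 + 76
1543 = 20*76 + 23
76 = 3*23 + 7
23 = 3*7 + 2
7 = 3*2 + 1
2 = 2*1 + 0
The gcd is 1. Working backward:
1 = 7 − 3·2
1 = −3·23 + 10·7
1 = 10·76 − 33·23
1 = −33·1543 + 670·76
1 = 670·6248 − 2713·1543
Thus 1543·(-2713) ≡ 1 (mod 6248); reducing, -2713 mod 6248 = 3535.

3535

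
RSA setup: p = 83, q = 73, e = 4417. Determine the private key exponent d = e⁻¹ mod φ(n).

5233

φ(n) = (p−1)(q−1) = 82·72 = 5904.
Need d with 4417·d ≡ 1 (mod 5904). Apply the extended Euclidean algorithm:
5904 = 1×4417 + 1487
4417 = 2×1487 + 1443
1487 = 1×1443 + 44
1443 = 32×44 + 35
44 = 1×35 + 9
35 = 3×9 + 8
9 = 1×8 + 1
8 = 8×1 + 0
Back-substitute:
1 = 9 − 8
1 = −35 + 4·9
1 = 4·44 − 5·35
1 = −5·1443 + 164·44
1 = 164·1487 − 169·1443
1 = −169·4417 + 502·1487
1 = 502·5904 − 671·4417
So 4417·(-671) ≡ 1 (mod 5904), hence d ≡ -671 ≡ 5233 (mod 5904).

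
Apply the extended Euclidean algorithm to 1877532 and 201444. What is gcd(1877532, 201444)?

12

Apply Euclid's algorithm to 1877532 and 201444:
1877532 = 9×201444 + 64536
201444 = 3×64536 + 7836
64536 = 8×7836 + 1848
7836 = 4×1848 + 444
1848 = 4×444 + 72
444 = 6×72 + 12
72 = 6×12 + 0
gcd(1877532, 201444) = 12.
Working backward:
12 = 444 − 6·72
12 = −6·1848 + 25·444
12 = 25·7836 − 106·1848
12 = −106·64536 + 873·7836
12 = 873·201444 − 2725·64536
12 = −2725·1877532 + 25398·201444
So 12 = (-2725)·1877532 + (25398)·201444.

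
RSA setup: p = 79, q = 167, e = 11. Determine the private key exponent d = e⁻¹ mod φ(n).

φ(n) = (p−1)(q−1) = 78·166 = 12948.
Need d with 11·d ≡ 1 (mod 12948). Apply the extended Euclidean algorithm:
12948 = 1177*11 + 1
11 = 11*1 + 0
Back-substitute:
1 = 12948 − 1177·11
So 11·(-1177) ≡ 1 (mod 12948), hence d ≡ -1177 ≡ 11771 (mod 12948).

11771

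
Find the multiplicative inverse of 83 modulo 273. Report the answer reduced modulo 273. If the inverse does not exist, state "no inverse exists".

125

gcd(273, 83) by repeated division:
273 = 3×83 + 24
83 = 3×24 + 11
24 = 2×11 + 2
11 = 5×2 + 1
2 = 2×1 + 0
gcd = 1, so the inverse exists. Back-substitute:
1 = 11 − 5·2
1 = −5·24 + 11·11
1 = 11·83 − 38·24
1 = −38·273 + 125·83
So 83·125 ≡ 1 (mod 273).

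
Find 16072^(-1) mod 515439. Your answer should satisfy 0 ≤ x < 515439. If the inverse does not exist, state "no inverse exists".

155767

gcd(515439, 16072) by repeated division:
515439 = 32·16072 + 1135
16072 = 14·1135 + 182
1135 = 6·182 + 43
182 = 4·43 + 10
43 = 4·10 + 3
10 = 3·3 + 1
3 = 3·1 + 0
gcd = 1, so the inverse exists. Back-substitute:
1 = 10 − 3·3
1 = −3·43 + 13·10
1 = 13·182 − 55·43
1 = −55·1135 + 343·182
1 = 343·16072 − 4857·1135
1 = −4857·515439 + 155767·16072
So 16072·155767 ≡ 1 (mod 515439).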